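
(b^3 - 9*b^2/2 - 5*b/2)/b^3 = 1 - 9/(2*b) - 5/(2*b^2)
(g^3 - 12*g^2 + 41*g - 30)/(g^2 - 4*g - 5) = (g^2 - 7*g + 6)/(g + 1)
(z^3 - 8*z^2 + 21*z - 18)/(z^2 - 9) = (z^2 - 5*z + 6)/(z + 3)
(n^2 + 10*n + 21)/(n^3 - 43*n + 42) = (n + 3)/(n^2 - 7*n + 6)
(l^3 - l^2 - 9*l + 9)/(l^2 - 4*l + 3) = l + 3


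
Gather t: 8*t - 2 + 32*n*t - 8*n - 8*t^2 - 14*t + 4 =-8*n - 8*t^2 + t*(32*n - 6) + 2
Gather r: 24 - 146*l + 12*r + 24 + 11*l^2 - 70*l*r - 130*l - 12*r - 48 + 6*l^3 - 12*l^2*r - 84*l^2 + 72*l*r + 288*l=6*l^3 - 73*l^2 + 12*l + r*(-12*l^2 + 2*l)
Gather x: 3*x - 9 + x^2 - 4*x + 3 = x^2 - x - 6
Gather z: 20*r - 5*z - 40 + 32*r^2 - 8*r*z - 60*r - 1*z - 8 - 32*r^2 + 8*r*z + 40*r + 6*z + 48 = 0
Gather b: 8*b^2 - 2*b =8*b^2 - 2*b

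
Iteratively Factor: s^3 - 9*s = (s - 3)*(s^2 + 3*s) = s*(s - 3)*(s + 3)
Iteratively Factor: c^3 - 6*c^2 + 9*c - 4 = (c - 1)*(c^2 - 5*c + 4) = (c - 4)*(c - 1)*(c - 1)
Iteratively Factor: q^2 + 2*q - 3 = (q - 1)*(q + 3)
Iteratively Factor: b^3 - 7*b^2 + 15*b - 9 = (b - 1)*(b^2 - 6*b + 9) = (b - 3)*(b - 1)*(b - 3)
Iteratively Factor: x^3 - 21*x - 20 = (x + 4)*(x^2 - 4*x - 5) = (x + 1)*(x + 4)*(x - 5)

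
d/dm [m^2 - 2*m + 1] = 2*m - 2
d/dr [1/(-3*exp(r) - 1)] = 3*exp(r)/(3*exp(r) + 1)^2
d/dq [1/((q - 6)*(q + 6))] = -2*q/(q^4 - 72*q^2 + 1296)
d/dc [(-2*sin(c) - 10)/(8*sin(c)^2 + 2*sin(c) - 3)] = 2*(8*sin(c)^2 + 80*sin(c) + 13)*cos(c)/((2*sin(c) - 1)^2*(4*sin(c) + 3)^2)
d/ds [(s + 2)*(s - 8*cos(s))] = s + (s + 2)*(8*sin(s) + 1) - 8*cos(s)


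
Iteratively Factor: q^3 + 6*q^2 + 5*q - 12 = (q + 3)*(q^2 + 3*q - 4) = (q + 3)*(q + 4)*(q - 1)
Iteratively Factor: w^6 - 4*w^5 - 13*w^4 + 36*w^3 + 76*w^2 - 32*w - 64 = (w - 4)*(w^5 - 13*w^3 - 16*w^2 + 12*w + 16) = (w - 4)*(w - 1)*(w^4 + w^3 - 12*w^2 - 28*w - 16) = (w - 4)*(w - 1)*(w + 1)*(w^3 - 12*w - 16) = (w - 4)^2*(w - 1)*(w + 1)*(w^2 + 4*w + 4) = (w - 4)^2*(w - 1)*(w + 1)*(w + 2)*(w + 2)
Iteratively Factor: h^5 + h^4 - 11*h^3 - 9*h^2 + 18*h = (h + 3)*(h^4 - 2*h^3 - 5*h^2 + 6*h) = (h + 2)*(h + 3)*(h^3 - 4*h^2 + 3*h) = (h - 1)*(h + 2)*(h + 3)*(h^2 - 3*h) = (h - 3)*(h - 1)*(h + 2)*(h + 3)*(h)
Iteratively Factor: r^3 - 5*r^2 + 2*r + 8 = (r - 4)*(r^2 - r - 2) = (r - 4)*(r + 1)*(r - 2)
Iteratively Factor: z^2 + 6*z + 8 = (z + 4)*(z + 2)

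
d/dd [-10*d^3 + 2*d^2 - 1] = 2*d*(2 - 15*d)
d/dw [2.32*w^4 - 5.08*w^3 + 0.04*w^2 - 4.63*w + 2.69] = 9.28*w^3 - 15.24*w^2 + 0.08*w - 4.63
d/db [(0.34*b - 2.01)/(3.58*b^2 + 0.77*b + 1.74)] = (-1.2172*b^2 + 14.3916*b + 2.1393)/(12.8164*b^4 + 5.5132*b^3 + 13.0513*b^2 + 2.6796*b + 3.0276)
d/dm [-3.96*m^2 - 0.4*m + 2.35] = -7.92*m - 0.4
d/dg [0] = 0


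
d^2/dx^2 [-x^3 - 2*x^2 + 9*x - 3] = -6*x - 4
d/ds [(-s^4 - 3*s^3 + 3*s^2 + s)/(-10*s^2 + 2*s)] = (5*s^3 + 6*s^2 - 3*s + 4)/(25*s^2 - 10*s + 1)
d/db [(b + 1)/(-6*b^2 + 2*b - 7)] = 3*(2*b^2 + 4*b - 3)/(36*b^4 - 24*b^3 + 88*b^2 - 28*b + 49)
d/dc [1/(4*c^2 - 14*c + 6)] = (7 - 4*c)/(2*(2*c^2 - 7*c + 3)^2)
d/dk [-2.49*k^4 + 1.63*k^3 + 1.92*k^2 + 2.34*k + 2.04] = -9.96*k^3 + 4.89*k^2 + 3.84*k + 2.34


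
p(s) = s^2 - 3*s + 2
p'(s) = 2*s - 3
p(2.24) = 0.30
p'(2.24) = 1.48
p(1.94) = -0.06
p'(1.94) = 0.88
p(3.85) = 5.27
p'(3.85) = 4.70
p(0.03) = 1.91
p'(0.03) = -2.94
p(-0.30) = 2.99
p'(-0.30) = -3.60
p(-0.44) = 3.51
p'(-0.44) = -3.88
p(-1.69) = 9.93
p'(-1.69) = -6.38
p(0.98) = 0.02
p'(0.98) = -1.04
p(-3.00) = 20.00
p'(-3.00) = -9.00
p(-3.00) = 20.00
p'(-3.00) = -9.00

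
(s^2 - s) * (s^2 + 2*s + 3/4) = s^4 + s^3 - 5*s^2/4 - 3*s/4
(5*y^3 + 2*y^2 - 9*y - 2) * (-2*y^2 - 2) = -10*y^5 - 4*y^4 + 8*y^3 + 18*y + 4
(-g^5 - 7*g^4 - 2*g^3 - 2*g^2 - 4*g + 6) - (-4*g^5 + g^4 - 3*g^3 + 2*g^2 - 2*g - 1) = 3*g^5 - 8*g^4 + g^3 - 4*g^2 - 2*g + 7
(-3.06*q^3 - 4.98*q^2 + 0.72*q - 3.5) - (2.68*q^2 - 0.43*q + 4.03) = -3.06*q^3 - 7.66*q^2 + 1.15*q - 7.53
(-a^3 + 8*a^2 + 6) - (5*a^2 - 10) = -a^3 + 3*a^2 + 16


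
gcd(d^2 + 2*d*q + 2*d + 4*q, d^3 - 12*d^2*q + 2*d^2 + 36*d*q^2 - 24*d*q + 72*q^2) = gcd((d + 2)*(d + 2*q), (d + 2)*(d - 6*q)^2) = d + 2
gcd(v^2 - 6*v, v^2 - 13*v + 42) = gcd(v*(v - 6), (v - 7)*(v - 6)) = v - 6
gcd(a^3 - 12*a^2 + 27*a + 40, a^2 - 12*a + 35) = a - 5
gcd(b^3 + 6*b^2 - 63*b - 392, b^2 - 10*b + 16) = b - 8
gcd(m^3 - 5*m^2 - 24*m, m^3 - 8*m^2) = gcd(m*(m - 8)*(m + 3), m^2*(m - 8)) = m^2 - 8*m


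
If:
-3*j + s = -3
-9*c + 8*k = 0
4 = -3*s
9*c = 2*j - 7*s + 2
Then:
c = 112/81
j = 5/9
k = 14/9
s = -4/3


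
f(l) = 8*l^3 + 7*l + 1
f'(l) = 24*l^2 + 7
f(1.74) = 55.32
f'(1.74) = 79.66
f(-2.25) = -105.88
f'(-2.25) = 128.50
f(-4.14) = -595.64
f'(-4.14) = 418.35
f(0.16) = 2.15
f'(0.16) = 7.61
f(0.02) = 1.14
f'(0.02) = 7.01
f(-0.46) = -3.00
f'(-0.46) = 12.08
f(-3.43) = -345.84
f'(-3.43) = 289.36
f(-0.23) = -0.71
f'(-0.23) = 8.27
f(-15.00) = -27104.00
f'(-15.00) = 5407.00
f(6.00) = 1771.00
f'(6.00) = 871.00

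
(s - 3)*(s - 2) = s^2 - 5*s + 6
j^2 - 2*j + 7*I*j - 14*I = (j - 2)*(j + 7*I)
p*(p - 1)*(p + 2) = p^3 + p^2 - 2*p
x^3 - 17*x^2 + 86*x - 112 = (x - 8)*(x - 7)*(x - 2)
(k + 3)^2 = k^2 + 6*k + 9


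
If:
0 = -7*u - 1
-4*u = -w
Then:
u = -1/7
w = -4/7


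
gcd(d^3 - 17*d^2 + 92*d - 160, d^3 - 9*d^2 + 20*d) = d^2 - 9*d + 20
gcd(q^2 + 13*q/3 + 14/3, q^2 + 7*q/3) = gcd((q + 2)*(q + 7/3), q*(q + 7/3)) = q + 7/3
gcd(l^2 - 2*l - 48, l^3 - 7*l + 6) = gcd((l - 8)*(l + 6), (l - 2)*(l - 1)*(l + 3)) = 1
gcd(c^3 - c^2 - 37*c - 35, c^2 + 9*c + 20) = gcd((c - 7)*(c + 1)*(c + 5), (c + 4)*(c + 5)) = c + 5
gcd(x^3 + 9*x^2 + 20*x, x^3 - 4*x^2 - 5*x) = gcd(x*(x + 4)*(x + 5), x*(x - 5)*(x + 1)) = x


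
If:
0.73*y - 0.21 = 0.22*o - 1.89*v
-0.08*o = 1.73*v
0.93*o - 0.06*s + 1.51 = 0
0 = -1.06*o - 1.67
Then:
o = -1.58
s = 0.75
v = 0.07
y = -0.38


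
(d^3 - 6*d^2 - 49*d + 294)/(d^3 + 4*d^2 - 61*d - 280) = (d^2 - 13*d + 42)/(d^2 - 3*d - 40)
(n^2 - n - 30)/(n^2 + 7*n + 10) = (n - 6)/(n + 2)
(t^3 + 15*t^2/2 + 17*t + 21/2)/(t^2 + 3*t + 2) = (2*t^2 + 13*t + 21)/(2*(t + 2))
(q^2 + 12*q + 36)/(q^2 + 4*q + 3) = (q^2 + 12*q + 36)/(q^2 + 4*q + 3)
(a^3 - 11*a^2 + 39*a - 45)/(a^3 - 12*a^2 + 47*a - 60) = (a - 3)/(a - 4)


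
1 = 1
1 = 1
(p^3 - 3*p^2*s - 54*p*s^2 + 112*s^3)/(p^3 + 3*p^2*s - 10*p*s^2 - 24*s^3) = (p^3 - 3*p^2*s - 54*p*s^2 + 112*s^3)/(p^3 + 3*p^2*s - 10*p*s^2 - 24*s^3)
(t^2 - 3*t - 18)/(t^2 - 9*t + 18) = (t + 3)/(t - 3)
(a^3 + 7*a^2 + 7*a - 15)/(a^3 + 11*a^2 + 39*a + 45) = (a - 1)/(a + 3)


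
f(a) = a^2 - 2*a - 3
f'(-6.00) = -14.00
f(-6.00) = 45.00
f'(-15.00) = -32.00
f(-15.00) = 252.00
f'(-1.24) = -4.48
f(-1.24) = 1.02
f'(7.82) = 13.64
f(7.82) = 42.51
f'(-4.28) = -10.56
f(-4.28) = 23.88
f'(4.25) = 6.50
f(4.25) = 6.56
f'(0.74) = -0.52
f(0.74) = -3.93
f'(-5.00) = -12.00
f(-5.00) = 32.00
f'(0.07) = -1.86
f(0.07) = -3.14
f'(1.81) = 1.62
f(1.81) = -3.34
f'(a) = 2*a - 2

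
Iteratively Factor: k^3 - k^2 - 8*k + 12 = (k - 2)*(k^2 + k - 6) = (k - 2)*(k + 3)*(k - 2)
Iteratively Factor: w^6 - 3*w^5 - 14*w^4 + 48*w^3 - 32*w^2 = (w - 2)*(w^5 - w^4 - 16*w^3 + 16*w^2) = (w - 2)*(w - 1)*(w^4 - 16*w^2) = (w - 2)*(w - 1)*(w + 4)*(w^3 - 4*w^2) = w*(w - 2)*(w - 1)*(w + 4)*(w^2 - 4*w) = w*(w - 4)*(w - 2)*(w - 1)*(w + 4)*(w)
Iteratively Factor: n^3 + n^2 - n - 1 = (n + 1)*(n^2 - 1) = (n - 1)*(n + 1)*(n + 1)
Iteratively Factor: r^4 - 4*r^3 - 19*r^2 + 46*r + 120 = (r - 4)*(r^3 - 19*r - 30) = (r - 4)*(r + 3)*(r^2 - 3*r - 10) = (r - 4)*(r + 2)*(r + 3)*(r - 5)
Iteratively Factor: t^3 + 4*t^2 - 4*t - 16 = (t - 2)*(t^2 + 6*t + 8) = (t - 2)*(t + 2)*(t + 4)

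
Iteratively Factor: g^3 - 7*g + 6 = (g - 1)*(g^2 + g - 6) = (g - 1)*(g + 3)*(g - 2)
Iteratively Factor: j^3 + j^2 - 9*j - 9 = (j - 3)*(j^2 + 4*j + 3) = (j - 3)*(j + 3)*(j + 1)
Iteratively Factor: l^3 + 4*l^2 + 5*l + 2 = (l + 1)*(l^2 + 3*l + 2) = (l + 1)^2*(l + 2)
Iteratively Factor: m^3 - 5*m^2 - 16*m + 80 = (m + 4)*(m^2 - 9*m + 20) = (m - 4)*(m + 4)*(m - 5)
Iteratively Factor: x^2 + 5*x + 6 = (x + 3)*(x + 2)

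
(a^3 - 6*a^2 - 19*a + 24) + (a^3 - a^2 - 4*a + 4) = 2*a^3 - 7*a^2 - 23*a + 28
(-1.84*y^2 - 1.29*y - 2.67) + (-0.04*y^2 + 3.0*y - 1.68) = -1.88*y^2 + 1.71*y - 4.35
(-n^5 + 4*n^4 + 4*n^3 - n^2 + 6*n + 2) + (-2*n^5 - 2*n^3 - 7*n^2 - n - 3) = -3*n^5 + 4*n^4 + 2*n^3 - 8*n^2 + 5*n - 1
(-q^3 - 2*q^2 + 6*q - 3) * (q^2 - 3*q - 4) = -q^5 + q^4 + 16*q^3 - 13*q^2 - 15*q + 12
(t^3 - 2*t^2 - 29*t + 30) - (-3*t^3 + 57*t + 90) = 4*t^3 - 2*t^2 - 86*t - 60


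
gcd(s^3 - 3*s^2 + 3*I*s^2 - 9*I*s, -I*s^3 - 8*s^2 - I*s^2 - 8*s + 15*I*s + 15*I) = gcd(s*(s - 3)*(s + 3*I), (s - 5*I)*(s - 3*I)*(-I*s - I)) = 1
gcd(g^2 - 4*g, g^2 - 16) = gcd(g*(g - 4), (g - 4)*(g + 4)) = g - 4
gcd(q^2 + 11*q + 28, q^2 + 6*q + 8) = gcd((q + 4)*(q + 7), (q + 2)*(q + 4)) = q + 4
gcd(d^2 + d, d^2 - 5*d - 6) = d + 1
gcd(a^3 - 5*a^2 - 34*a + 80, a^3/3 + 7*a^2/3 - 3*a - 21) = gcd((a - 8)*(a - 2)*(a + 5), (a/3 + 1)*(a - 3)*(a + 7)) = 1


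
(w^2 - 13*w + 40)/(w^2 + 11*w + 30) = (w^2 - 13*w + 40)/(w^2 + 11*w + 30)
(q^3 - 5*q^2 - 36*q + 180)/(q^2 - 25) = (q^2 - 36)/(q + 5)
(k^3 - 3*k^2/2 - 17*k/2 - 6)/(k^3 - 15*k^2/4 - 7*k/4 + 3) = 2*(2*k + 3)/(4*k - 3)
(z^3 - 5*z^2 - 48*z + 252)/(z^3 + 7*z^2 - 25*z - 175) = (z^2 - 12*z + 36)/(z^2 - 25)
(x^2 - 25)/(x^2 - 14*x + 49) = (x^2 - 25)/(x^2 - 14*x + 49)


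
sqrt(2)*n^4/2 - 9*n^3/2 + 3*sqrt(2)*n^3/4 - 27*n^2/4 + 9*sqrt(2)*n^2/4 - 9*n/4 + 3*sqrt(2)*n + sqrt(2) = (n + 1/2)*(n - 4*sqrt(2))*(n - sqrt(2)/2)*(sqrt(2)*n/2 + sqrt(2)/2)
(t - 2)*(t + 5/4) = t^2 - 3*t/4 - 5/2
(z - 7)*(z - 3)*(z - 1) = z^3 - 11*z^2 + 31*z - 21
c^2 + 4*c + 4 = (c + 2)^2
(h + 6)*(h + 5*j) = h^2 + 5*h*j + 6*h + 30*j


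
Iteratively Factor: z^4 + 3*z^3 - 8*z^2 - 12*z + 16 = (z + 2)*(z^3 + z^2 - 10*z + 8) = (z + 2)*(z + 4)*(z^2 - 3*z + 2) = (z - 2)*(z + 2)*(z + 4)*(z - 1)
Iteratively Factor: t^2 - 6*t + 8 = (t - 2)*(t - 4)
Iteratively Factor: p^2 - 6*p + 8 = (p - 2)*(p - 4)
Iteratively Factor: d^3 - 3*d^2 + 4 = (d + 1)*(d^2 - 4*d + 4) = (d - 2)*(d + 1)*(d - 2)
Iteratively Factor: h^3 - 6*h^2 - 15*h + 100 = (h + 4)*(h^2 - 10*h + 25) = (h - 5)*(h + 4)*(h - 5)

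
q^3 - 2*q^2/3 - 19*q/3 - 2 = (q - 3)*(q + 1/3)*(q + 2)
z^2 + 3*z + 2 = (z + 1)*(z + 2)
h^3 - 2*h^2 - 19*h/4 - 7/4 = (h - 7/2)*(h + 1/2)*(h + 1)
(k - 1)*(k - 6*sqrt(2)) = k^2 - 6*sqrt(2)*k - k + 6*sqrt(2)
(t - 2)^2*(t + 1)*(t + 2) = t^4 - t^3 - 6*t^2 + 4*t + 8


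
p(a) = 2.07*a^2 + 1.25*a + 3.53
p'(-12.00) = -48.43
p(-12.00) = 286.61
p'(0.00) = 1.25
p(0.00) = 3.53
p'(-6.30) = -24.83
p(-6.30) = 77.81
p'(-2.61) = -9.56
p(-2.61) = 14.37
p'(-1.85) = -6.41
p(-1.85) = 8.30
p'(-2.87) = -10.63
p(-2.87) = 16.99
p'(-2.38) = -8.60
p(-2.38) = 12.28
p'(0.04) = 1.42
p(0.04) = 3.58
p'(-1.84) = -6.37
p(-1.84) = 8.24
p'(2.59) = 11.97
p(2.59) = 20.65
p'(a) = 4.14*a + 1.25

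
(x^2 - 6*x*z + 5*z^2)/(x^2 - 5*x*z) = (x - z)/x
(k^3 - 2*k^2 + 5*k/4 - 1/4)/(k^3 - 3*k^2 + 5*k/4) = (2*k^2 - 3*k + 1)/(k*(2*k - 5))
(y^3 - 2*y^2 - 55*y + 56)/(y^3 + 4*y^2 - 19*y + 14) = (y - 8)/(y - 2)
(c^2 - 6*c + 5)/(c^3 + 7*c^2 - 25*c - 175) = (c - 1)/(c^2 + 12*c + 35)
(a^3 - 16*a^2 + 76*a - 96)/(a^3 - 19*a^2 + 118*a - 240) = (a - 2)/(a - 5)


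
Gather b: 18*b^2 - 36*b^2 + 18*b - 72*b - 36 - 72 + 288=-18*b^2 - 54*b + 180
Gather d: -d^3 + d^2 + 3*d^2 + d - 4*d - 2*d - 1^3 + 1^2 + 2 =-d^3 + 4*d^2 - 5*d + 2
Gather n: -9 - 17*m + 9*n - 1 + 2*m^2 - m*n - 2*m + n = 2*m^2 - 19*m + n*(10 - m) - 10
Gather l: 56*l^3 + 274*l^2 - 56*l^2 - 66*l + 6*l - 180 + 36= 56*l^3 + 218*l^2 - 60*l - 144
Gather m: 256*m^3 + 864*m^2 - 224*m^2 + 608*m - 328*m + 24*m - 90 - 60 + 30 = 256*m^3 + 640*m^2 + 304*m - 120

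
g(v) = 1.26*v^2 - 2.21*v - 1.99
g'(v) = 2.52*v - 2.21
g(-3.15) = 17.47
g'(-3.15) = -10.15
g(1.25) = -2.78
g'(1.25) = 0.94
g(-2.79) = 13.98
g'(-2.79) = -9.24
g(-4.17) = 29.14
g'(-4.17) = -12.72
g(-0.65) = -0.02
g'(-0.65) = -3.85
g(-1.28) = 2.90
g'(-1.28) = -5.44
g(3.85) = 8.18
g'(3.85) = 7.49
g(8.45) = 69.30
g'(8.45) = 19.08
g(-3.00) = 15.98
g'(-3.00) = -9.77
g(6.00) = 30.11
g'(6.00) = 12.91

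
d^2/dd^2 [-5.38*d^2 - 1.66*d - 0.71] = -10.7600000000000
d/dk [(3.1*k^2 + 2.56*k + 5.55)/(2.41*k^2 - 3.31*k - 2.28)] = (-16.4306*k^2 - 40.887*k + 12.5337)/(5.8081*k^4 - 15.9542*k^3 - 0.0334999999999983*k^2 + 15.0936*k + 5.1984)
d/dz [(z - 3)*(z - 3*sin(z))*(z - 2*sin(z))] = (3 - z)*(z - 3*sin(z))*(2*cos(z) - 1) + (3 - z)*(z - 2*sin(z))*(3*cos(z) - 1) + (z - 3*sin(z))*(z - 2*sin(z))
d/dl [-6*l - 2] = -6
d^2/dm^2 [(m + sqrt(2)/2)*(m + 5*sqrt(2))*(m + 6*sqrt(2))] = 6*m + 23*sqrt(2)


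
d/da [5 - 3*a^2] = -6*a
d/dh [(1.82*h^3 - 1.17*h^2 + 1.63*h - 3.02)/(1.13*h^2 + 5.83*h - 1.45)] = (2.0566*h^4 + 21.2212*h^3 - 16.58*h^2 + 10.2182*h + 15.2431)/(1.2769*h^4 + 13.1758*h^3 + 30.7119*h^2 - 16.907*h + 2.1025)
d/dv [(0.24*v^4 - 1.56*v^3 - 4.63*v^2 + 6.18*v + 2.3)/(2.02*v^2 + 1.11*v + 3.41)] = (0.9696*v^5 - 2.352*v^4 - 0.189599999999999*v^3 - 33.5817*v^2 - 40.8686*v + 18.5208)/(4.0804*v^4 + 4.4844*v^3 + 15.0085*v^2 + 7.5702*v + 11.6281)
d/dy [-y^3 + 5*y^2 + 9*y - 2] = -3*y^2 + 10*y + 9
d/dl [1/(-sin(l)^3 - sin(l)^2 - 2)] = (3*sin(l) + 2)*sin(l)*cos(l)/(sin(l)^3 + sin(l)^2 + 2)^2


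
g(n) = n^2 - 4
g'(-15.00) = -30.00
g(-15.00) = 221.00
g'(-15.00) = -30.00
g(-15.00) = 221.00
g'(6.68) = 13.36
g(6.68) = 40.62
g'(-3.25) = -6.50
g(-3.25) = 6.56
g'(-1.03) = -2.06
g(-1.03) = -2.94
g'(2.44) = 4.88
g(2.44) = 1.95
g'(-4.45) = -8.90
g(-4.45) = 15.80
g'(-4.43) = -8.86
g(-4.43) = 15.62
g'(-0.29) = -0.58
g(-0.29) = -3.92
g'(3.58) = 7.16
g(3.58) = 8.82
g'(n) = 2*n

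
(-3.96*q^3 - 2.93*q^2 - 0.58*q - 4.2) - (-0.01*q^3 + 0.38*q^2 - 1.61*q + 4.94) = -3.95*q^3 - 3.31*q^2 + 1.03*q - 9.14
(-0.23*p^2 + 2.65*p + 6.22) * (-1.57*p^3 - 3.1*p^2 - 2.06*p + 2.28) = 0.3611*p^5 - 3.4475*p^4 - 17.5066*p^3 - 25.2654*p^2 - 6.7712*p + 14.1816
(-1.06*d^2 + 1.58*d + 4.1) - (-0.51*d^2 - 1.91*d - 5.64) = -0.55*d^2 + 3.49*d + 9.74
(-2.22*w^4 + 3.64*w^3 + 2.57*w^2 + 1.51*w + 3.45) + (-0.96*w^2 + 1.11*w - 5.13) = -2.22*w^4 + 3.64*w^3 + 1.61*w^2 + 2.62*w - 1.68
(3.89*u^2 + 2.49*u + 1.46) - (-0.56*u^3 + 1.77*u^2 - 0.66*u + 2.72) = 0.56*u^3 + 2.12*u^2 + 3.15*u - 1.26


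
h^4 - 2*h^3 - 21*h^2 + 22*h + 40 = (h - 5)*(h - 2)*(h + 1)*(h + 4)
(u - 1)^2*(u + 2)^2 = u^4 + 2*u^3 - 3*u^2 - 4*u + 4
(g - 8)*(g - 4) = g^2 - 12*g + 32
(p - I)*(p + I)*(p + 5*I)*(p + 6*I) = p^4 + 11*I*p^3 - 29*p^2 + 11*I*p - 30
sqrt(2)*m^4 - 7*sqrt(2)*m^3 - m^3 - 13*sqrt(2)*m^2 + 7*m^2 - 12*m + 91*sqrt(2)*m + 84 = (m - 7)*(m - 3*sqrt(2))*(m + 2*sqrt(2))*(sqrt(2)*m + 1)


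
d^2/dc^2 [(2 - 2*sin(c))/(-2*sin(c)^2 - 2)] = (-9*sin(c)^5 + 4*sin(c)^4 - 10*sin(c)^2 + 4*sin(c) - 9*sin(3*c)/2 + sin(5*c)/2 + 2)/(sin(c)^2 + 1)^3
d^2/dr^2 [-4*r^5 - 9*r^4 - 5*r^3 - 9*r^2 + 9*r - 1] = -80*r^3 - 108*r^2 - 30*r - 18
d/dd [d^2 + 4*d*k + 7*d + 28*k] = 2*d + 4*k + 7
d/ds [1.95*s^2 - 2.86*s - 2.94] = 3.9*s - 2.86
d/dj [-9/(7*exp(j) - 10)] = 63*exp(j)/(7*exp(j) - 10)^2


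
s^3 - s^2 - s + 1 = (s - 1)^2*(s + 1)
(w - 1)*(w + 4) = w^2 + 3*w - 4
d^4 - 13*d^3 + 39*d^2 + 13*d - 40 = (d - 8)*(d - 5)*(d - 1)*(d + 1)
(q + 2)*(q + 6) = q^2 + 8*q + 12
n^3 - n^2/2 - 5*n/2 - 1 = (n - 2)*(n + 1/2)*(n + 1)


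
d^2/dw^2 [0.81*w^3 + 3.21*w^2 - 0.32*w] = 4.86*w + 6.42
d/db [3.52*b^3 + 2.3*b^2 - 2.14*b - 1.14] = 10.56*b^2 + 4.6*b - 2.14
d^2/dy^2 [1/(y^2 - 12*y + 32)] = 2*(-y^2 + 12*y + 4*(y - 6)^2 - 32)/(y^2 - 12*y + 32)^3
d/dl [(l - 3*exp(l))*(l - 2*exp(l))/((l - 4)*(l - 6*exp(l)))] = (-(l - 4)*(l - 6*exp(l))*((l - 3*exp(l))*(2*exp(l) - 1) + (l - 2*exp(l))*(3*exp(l) - 1)) + (l - 4)*(l - 3*exp(l))*(l - 2*exp(l))*(6*exp(l) - 1) - (l - 6*exp(l))*(l - 3*exp(l))*(l - 2*exp(l)))/((l - 4)^2*(l - 6*exp(l))^2)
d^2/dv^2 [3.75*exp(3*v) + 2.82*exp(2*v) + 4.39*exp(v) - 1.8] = (33.75*exp(2*v) + 11.28*exp(v) + 4.39)*exp(v)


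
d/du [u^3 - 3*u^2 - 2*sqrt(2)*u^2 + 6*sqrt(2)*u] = 3*u^2 - 6*u - 4*sqrt(2)*u + 6*sqrt(2)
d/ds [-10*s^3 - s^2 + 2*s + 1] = -30*s^2 - 2*s + 2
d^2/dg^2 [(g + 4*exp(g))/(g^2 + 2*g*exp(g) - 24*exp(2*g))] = 2*(4*(g + 4*exp(g))*(g*exp(g) + g - 24*exp(2*g) + exp(g))^2 - ((g + 4*exp(g))*(g*exp(g) - 48*exp(2*g) + 2*exp(g) + 1) + 2*(4*exp(g) + 1)*(g*exp(g) + g - 24*exp(2*g) + exp(g)))*(g^2 + 2*g*exp(g) - 24*exp(2*g)) + 2*(g^2 + 2*g*exp(g) - 24*exp(2*g))^2*exp(g))/(g^2 + 2*g*exp(g) - 24*exp(2*g))^3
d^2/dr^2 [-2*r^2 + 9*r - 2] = -4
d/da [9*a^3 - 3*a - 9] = 27*a^2 - 3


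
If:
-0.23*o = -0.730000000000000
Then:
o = 3.17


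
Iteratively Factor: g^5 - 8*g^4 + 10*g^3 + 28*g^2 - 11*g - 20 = (g + 1)*(g^4 - 9*g^3 + 19*g^2 + 9*g - 20) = (g - 5)*(g + 1)*(g^3 - 4*g^2 - g + 4) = (g - 5)*(g - 4)*(g + 1)*(g^2 - 1) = (g - 5)*(g - 4)*(g - 1)*(g + 1)*(g + 1)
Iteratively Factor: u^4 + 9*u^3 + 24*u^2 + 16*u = (u)*(u^3 + 9*u^2 + 24*u + 16) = u*(u + 4)*(u^2 + 5*u + 4) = u*(u + 4)^2*(u + 1)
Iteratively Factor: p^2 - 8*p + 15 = (p - 5)*(p - 3)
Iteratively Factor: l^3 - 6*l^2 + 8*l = (l - 2)*(l^2 - 4*l) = l*(l - 2)*(l - 4)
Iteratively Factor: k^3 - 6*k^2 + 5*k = (k - 1)*(k^2 - 5*k) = (k - 5)*(k - 1)*(k)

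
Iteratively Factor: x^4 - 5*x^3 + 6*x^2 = (x)*(x^3 - 5*x^2 + 6*x) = x^2*(x^2 - 5*x + 6) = x^2*(x - 3)*(x - 2)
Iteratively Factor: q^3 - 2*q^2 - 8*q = (q - 4)*(q^2 + 2*q) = (q - 4)*(q + 2)*(q)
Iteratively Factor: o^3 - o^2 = (o)*(o^2 - o) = o*(o - 1)*(o)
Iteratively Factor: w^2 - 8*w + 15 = (w - 5)*(w - 3)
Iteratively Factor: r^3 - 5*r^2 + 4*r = (r - 4)*(r^2 - r) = (r - 4)*(r - 1)*(r)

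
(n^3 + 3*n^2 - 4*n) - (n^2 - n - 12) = n^3 + 2*n^2 - 3*n + 12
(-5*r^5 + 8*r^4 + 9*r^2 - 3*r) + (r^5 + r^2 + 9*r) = -4*r^5 + 8*r^4 + 10*r^2 + 6*r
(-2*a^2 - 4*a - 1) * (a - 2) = -2*a^3 + 7*a + 2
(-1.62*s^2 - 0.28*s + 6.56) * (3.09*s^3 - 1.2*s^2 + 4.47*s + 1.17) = -5.0058*s^5 + 1.0788*s^4 + 13.365*s^3 - 11.019*s^2 + 28.9956*s + 7.6752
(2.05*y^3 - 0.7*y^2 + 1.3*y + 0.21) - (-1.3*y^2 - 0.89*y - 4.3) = 2.05*y^3 + 0.6*y^2 + 2.19*y + 4.51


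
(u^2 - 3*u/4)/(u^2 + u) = (u - 3/4)/(u + 1)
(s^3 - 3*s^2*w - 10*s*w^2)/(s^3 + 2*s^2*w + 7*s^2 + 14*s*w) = (s - 5*w)/(s + 7)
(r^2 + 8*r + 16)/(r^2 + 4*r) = (r + 4)/r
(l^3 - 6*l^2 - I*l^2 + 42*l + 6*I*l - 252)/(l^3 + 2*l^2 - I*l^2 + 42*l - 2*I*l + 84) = (l - 6)/(l + 2)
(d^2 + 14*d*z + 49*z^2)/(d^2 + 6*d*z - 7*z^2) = (-d - 7*z)/(-d + z)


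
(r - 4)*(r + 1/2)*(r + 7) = r^3 + 7*r^2/2 - 53*r/2 - 14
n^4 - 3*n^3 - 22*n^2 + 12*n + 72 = (n - 6)*(n - 2)*(n + 2)*(n + 3)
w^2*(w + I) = w^3 + I*w^2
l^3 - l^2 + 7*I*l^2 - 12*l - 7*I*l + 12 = (l - 1)*(l + 3*I)*(l + 4*I)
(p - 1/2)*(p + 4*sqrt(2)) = p^2 - p/2 + 4*sqrt(2)*p - 2*sqrt(2)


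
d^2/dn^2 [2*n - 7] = 0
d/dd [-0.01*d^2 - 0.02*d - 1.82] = -0.02*d - 0.02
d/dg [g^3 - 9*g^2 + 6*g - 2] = 3*g^2 - 18*g + 6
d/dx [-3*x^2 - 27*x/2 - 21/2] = -6*x - 27/2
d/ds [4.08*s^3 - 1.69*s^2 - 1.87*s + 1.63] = 12.24*s^2 - 3.38*s - 1.87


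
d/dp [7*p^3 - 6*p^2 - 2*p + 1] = 21*p^2 - 12*p - 2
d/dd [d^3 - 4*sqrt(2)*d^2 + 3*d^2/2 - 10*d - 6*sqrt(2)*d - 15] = 3*d^2 - 8*sqrt(2)*d + 3*d - 10 - 6*sqrt(2)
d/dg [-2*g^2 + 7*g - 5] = 7 - 4*g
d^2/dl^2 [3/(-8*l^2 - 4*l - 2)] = 12*(4*l^2 + 2*l - (4*l + 1)^2 + 1)/(4*l^2 + 2*l + 1)^3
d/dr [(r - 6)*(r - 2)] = 2*r - 8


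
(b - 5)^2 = b^2 - 10*b + 25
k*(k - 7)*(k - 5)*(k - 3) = k^4 - 15*k^3 + 71*k^2 - 105*k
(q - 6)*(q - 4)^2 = q^3 - 14*q^2 + 64*q - 96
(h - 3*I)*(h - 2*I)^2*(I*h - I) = I*h^4 + 7*h^3 - I*h^3 - 7*h^2 - 16*I*h^2 - 12*h + 16*I*h + 12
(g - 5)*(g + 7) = g^2 + 2*g - 35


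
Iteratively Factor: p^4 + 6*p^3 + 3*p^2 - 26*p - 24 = (p + 4)*(p^3 + 2*p^2 - 5*p - 6) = (p - 2)*(p + 4)*(p^2 + 4*p + 3) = (p - 2)*(p + 3)*(p + 4)*(p + 1)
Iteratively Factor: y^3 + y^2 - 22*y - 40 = (y - 5)*(y^2 + 6*y + 8) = (y - 5)*(y + 4)*(y + 2)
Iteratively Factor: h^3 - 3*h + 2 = (h - 1)*(h^2 + h - 2) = (h - 1)*(h + 2)*(h - 1)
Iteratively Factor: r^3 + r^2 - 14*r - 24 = (r + 3)*(r^2 - 2*r - 8) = (r + 2)*(r + 3)*(r - 4)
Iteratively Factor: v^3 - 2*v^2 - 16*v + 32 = (v - 2)*(v^2 - 16) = (v - 2)*(v + 4)*(v - 4)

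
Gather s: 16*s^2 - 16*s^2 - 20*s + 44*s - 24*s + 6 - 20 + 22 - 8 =0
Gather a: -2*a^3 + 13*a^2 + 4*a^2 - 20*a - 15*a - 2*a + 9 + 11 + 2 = -2*a^3 + 17*a^2 - 37*a + 22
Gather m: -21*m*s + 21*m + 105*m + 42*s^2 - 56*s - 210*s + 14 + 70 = m*(126 - 21*s) + 42*s^2 - 266*s + 84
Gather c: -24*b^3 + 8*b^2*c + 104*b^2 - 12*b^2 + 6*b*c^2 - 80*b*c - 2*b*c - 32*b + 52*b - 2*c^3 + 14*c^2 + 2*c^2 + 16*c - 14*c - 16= -24*b^3 + 92*b^2 + 20*b - 2*c^3 + c^2*(6*b + 16) + c*(8*b^2 - 82*b + 2) - 16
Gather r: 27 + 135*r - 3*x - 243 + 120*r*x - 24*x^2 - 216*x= r*(120*x + 135) - 24*x^2 - 219*x - 216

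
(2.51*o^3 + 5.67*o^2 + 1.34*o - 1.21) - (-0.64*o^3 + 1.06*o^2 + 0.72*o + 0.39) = 3.15*o^3 + 4.61*o^2 + 0.62*o - 1.6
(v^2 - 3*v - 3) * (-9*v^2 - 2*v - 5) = -9*v^4 + 25*v^3 + 28*v^2 + 21*v + 15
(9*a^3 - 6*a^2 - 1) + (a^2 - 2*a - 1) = 9*a^3 - 5*a^2 - 2*a - 2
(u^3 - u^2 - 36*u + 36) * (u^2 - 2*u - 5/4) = u^5 - 3*u^4 - 141*u^3/4 + 437*u^2/4 - 27*u - 45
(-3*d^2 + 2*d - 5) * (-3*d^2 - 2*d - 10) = 9*d^4 + 41*d^2 - 10*d + 50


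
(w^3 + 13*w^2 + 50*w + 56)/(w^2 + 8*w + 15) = (w^3 + 13*w^2 + 50*w + 56)/(w^2 + 8*w + 15)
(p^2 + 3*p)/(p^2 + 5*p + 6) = p/(p + 2)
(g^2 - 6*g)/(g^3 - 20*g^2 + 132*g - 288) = g/(g^2 - 14*g + 48)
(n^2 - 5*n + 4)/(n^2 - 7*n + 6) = (n - 4)/(n - 6)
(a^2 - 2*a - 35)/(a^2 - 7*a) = (a + 5)/a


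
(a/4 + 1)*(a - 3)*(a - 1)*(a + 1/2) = a^4/4 + a^3/8 - 13*a^2/4 + 11*a/8 + 3/2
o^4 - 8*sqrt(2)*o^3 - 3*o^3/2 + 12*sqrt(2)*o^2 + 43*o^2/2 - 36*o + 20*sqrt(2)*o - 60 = (o - 5/2)*(o + 1)*(o - 6*sqrt(2))*(o - 2*sqrt(2))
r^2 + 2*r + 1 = (r + 1)^2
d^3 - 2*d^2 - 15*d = d*(d - 5)*(d + 3)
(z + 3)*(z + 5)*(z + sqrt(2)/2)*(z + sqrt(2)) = z^4 + 3*sqrt(2)*z^3/2 + 8*z^3 + 16*z^2 + 12*sqrt(2)*z^2 + 8*z + 45*sqrt(2)*z/2 + 15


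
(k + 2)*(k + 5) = k^2 + 7*k + 10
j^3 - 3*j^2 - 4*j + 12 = (j - 3)*(j - 2)*(j + 2)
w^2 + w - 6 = (w - 2)*(w + 3)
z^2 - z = z*(z - 1)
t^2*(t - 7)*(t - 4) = t^4 - 11*t^3 + 28*t^2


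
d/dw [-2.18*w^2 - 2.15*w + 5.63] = -4.36*w - 2.15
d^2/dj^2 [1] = 0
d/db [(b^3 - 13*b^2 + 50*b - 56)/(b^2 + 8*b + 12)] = (b^4 + 16*b^3 - 118*b^2 - 200*b + 1048)/(b^4 + 16*b^3 + 88*b^2 + 192*b + 144)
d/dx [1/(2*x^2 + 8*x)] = (-x - 2)/(x^2*(x + 4)^2)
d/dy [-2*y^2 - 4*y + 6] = -4*y - 4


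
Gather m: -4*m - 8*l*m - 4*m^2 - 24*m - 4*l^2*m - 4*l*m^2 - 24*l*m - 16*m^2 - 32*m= m^2*(-4*l - 20) + m*(-4*l^2 - 32*l - 60)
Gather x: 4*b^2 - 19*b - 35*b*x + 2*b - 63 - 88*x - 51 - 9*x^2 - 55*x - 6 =4*b^2 - 17*b - 9*x^2 + x*(-35*b - 143) - 120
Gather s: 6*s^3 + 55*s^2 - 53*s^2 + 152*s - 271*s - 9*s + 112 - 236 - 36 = 6*s^3 + 2*s^2 - 128*s - 160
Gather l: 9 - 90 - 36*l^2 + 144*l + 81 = -36*l^2 + 144*l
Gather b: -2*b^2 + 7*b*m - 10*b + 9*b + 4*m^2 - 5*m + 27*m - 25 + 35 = -2*b^2 + b*(7*m - 1) + 4*m^2 + 22*m + 10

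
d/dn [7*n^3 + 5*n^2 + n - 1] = 21*n^2 + 10*n + 1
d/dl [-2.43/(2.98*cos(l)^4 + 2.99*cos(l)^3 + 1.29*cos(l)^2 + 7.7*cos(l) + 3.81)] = -(28.9656*cos(l)^3 + 21.7971*cos(l)^2 + 6.2694*cos(l) + 18.711)*sin(l)/(2.98*cos(l)^4 + 2.99*cos(l)^3 + 1.29*cos(l)^2 + 7.7*cos(l) + 3.81)^2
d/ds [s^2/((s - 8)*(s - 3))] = s*(48 - 11*s)/(s^4 - 22*s^3 + 169*s^2 - 528*s + 576)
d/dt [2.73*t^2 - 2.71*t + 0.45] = 5.46*t - 2.71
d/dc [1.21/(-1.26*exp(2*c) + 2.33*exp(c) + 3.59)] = (3.0492*exp(c) - 2.8193)*exp(c)/(-1.26*exp(2*c) + 2.33*exp(c) + 3.59)^2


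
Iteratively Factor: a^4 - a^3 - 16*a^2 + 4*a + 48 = (a - 4)*(a^3 + 3*a^2 - 4*a - 12) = (a - 4)*(a - 2)*(a^2 + 5*a + 6) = (a - 4)*(a - 2)*(a + 2)*(a + 3)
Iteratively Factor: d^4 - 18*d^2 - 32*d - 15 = (d - 5)*(d^3 + 5*d^2 + 7*d + 3) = (d - 5)*(d + 1)*(d^2 + 4*d + 3) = (d - 5)*(d + 1)*(d + 3)*(d + 1)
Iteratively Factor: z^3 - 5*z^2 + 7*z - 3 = (z - 1)*(z^2 - 4*z + 3) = (z - 1)^2*(z - 3)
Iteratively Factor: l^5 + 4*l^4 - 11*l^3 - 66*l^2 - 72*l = (l)*(l^4 + 4*l^3 - 11*l^2 - 66*l - 72) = l*(l - 4)*(l^3 + 8*l^2 + 21*l + 18) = l*(l - 4)*(l + 3)*(l^2 + 5*l + 6) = l*(l - 4)*(l + 3)^2*(l + 2)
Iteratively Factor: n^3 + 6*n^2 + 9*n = (n + 3)*(n^2 + 3*n) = n*(n + 3)*(n + 3)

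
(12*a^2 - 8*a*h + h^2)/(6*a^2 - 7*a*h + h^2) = (2*a - h)/(a - h)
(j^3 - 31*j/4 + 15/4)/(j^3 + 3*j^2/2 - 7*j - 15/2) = (j - 1/2)/(j + 1)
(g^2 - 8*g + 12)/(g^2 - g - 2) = (g - 6)/(g + 1)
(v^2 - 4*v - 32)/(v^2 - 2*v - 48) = (v + 4)/(v + 6)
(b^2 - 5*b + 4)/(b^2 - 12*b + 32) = (b - 1)/(b - 8)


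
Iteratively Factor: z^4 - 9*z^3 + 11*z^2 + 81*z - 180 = (z - 5)*(z^3 - 4*z^2 - 9*z + 36) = (z - 5)*(z + 3)*(z^2 - 7*z + 12) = (z - 5)*(z - 3)*(z + 3)*(z - 4)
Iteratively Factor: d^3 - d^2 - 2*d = (d - 2)*(d^2 + d) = (d - 2)*(d + 1)*(d)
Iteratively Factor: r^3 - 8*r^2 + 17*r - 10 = (r - 1)*(r^2 - 7*r + 10) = (r - 2)*(r - 1)*(r - 5)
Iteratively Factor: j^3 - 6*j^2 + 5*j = (j - 5)*(j^2 - j) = j*(j - 5)*(j - 1)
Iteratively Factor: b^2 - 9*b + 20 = (b - 5)*(b - 4)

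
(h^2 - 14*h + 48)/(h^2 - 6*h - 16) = (h - 6)/(h + 2)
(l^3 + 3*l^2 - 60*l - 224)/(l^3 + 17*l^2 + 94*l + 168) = (l - 8)/(l + 6)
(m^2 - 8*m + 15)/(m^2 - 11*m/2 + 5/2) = 2*(m - 3)/(2*m - 1)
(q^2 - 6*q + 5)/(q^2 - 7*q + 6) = (q - 5)/(q - 6)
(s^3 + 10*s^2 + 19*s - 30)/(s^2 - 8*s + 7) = (s^2 + 11*s + 30)/(s - 7)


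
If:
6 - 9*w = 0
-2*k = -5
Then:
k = 5/2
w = 2/3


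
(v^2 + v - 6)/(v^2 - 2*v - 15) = (v - 2)/(v - 5)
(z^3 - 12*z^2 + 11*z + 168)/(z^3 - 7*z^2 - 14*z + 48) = (z - 7)/(z - 2)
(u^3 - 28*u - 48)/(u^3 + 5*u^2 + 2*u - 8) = (u - 6)/(u - 1)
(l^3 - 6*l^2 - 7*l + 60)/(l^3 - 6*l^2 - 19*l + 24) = (l^2 - 9*l + 20)/(l^2 - 9*l + 8)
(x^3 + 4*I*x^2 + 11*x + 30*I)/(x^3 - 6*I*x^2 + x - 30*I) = (x + 5*I)/(x - 5*I)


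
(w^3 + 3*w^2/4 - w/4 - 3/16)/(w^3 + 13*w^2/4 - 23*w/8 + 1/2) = (8*w^2 + 10*w + 3)/(2*(4*w^2 + 15*w - 4))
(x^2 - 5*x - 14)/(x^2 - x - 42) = (x + 2)/(x + 6)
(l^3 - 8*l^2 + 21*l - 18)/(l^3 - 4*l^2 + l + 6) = (l - 3)/(l + 1)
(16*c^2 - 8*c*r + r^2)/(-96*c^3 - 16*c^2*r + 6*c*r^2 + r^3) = (-4*c + r)/(24*c^2 + 10*c*r + r^2)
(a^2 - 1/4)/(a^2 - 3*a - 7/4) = (2*a - 1)/(2*a - 7)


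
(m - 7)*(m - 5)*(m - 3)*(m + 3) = m^4 - 12*m^3 + 26*m^2 + 108*m - 315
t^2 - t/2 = t*(t - 1/2)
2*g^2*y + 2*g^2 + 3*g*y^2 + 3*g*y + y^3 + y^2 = (g + y)*(2*g + y)*(y + 1)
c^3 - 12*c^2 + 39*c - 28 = (c - 7)*(c - 4)*(c - 1)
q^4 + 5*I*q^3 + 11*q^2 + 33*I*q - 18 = (q - 3*I)*(q + I)^2*(q + 6*I)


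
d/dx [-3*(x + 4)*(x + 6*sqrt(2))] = -6*x - 18*sqrt(2) - 12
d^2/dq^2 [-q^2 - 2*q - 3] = -2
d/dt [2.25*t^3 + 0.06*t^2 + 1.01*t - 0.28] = 6.75*t^2 + 0.12*t + 1.01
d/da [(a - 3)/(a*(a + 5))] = (-a^2 + 6*a + 15)/(a^2*(a^2 + 10*a + 25))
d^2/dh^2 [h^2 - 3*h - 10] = 2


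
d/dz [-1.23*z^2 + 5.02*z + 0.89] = 5.02 - 2.46*z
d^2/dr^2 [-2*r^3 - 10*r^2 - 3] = -12*r - 20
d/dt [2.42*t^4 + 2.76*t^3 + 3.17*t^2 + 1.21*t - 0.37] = 9.68*t^3 + 8.28*t^2 + 6.34*t + 1.21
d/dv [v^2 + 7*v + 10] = 2*v + 7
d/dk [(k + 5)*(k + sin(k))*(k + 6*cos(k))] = -(k + 5)*(k + sin(k))*(6*sin(k) - 1) + (k + 5)*(k + 6*cos(k))*(cos(k) + 1) + (k + sin(k))*(k + 6*cos(k))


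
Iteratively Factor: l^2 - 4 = (l - 2)*(l + 2)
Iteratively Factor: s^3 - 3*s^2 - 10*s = (s - 5)*(s^2 + 2*s) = s*(s - 5)*(s + 2)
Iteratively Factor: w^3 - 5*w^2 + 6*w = (w)*(w^2 - 5*w + 6) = w*(w - 2)*(w - 3)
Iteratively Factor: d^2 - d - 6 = (d - 3)*(d + 2)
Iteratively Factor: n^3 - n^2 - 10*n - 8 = (n + 2)*(n^2 - 3*n - 4) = (n - 4)*(n + 2)*(n + 1)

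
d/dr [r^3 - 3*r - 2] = 3*r^2 - 3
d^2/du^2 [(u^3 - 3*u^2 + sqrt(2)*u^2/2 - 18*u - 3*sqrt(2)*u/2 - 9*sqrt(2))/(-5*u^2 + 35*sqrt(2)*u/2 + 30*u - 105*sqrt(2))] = 32*(-7 - 3*sqrt(2))/(5*(4*u^3 - 42*sqrt(2)*u^2 + 294*u - 343*sqrt(2)))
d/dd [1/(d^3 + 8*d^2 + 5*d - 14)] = (-3*d^2 - 16*d - 5)/(d^3 + 8*d^2 + 5*d - 14)^2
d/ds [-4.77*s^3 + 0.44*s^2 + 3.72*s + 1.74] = -14.31*s^2 + 0.88*s + 3.72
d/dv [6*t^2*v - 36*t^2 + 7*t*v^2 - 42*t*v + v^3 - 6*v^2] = 6*t^2 + 14*t*v - 42*t + 3*v^2 - 12*v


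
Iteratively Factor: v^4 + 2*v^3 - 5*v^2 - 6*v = (v)*(v^3 + 2*v^2 - 5*v - 6) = v*(v + 3)*(v^2 - v - 2) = v*(v - 2)*(v + 3)*(v + 1)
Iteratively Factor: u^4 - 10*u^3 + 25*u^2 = (u)*(u^3 - 10*u^2 + 25*u) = u*(u - 5)*(u^2 - 5*u) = u^2*(u - 5)*(u - 5)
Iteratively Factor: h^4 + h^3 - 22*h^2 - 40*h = (h - 5)*(h^3 + 6*h^2 + 8*h) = h*(h - 5)*(h^2 + 6*h + 8) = h*(h - 5)*(h + 4)*(h + 2)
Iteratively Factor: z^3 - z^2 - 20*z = (z - 5)*(z^2 + 4*z) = z*(z - 5)*(z + 4)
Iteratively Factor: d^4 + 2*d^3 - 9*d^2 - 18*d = (d + 2)*(d^3 - 9*d) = d*(d + 2)*(d^2 - 9) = d*(d + 2)*(d + 3)*(d - 3)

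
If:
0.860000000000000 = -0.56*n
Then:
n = -1.54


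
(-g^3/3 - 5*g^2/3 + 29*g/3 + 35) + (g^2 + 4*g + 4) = -g^3/3 - 2*g^2/3 + 41*g/3 + 39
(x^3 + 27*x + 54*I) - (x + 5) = x^3 + 26*x - 5 + 54*I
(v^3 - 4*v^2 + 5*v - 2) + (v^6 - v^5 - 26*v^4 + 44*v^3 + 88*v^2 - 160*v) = v^6 - v^5 - 26*v^4 + 45*v^3 + 84*v^2 - 155*v - 2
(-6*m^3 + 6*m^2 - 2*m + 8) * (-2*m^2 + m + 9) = 12*m^5 - 18*m^4 - 44*m^3 + 36*m^2 - 10*m + 72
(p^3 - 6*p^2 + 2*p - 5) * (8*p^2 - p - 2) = 8*p^5 - 49*p^4 + 20*p^3 - 30*p^2 + p + 10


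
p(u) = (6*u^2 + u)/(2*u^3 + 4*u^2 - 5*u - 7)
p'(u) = (12*u + 1)/(2*u^3 + 4*u^2 - 5*u - 7) + (6*u^2 + u)*(-6*u^2 - 8*u + 5)/(2*u^3 + 4*u^2 - 5*u - 7)^2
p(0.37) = -0.15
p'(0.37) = -0.64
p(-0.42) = -0.15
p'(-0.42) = 1.18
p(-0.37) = -0.10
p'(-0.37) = 0.88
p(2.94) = 0.86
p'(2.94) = -0.38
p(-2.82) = -7.56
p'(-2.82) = -20.10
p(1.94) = 1.89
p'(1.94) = -2.96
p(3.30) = 0.75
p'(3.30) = -0.26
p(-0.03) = 0.00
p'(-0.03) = -0.10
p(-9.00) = -0.44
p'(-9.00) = -0.06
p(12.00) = 0.22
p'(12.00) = -0.02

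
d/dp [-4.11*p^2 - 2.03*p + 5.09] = -8.22*p - 2.03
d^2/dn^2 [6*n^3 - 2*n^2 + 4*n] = 36*n - 4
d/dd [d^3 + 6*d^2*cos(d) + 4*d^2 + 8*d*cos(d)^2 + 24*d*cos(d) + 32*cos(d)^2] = -6*d^2*sin(d) + 3*d^2 - 24*d*sin(d) - 8*d*sin(2*d) + 12*d*cos(d) + 8*d - 32*sin(2*d) + 8*cos(d)^2 + 24*cos(d)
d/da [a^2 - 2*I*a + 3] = 2*a - 2*I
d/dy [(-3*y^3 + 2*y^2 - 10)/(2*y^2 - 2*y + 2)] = (y*(4 - 9*y)*(y^2 - y + 1) + (2*y - 1)*(3*y^3 - 2*y^2 + 10))/(2*(y^2 - y + 1)^2)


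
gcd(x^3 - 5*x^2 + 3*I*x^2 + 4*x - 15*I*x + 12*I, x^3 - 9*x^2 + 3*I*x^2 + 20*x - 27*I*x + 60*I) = x^2 + x*(-4 + 3*I) - 12*I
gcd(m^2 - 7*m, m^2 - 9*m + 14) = m - 7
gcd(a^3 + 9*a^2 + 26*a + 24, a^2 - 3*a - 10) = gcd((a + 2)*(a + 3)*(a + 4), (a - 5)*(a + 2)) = a + 2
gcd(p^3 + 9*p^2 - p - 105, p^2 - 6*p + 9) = p - 3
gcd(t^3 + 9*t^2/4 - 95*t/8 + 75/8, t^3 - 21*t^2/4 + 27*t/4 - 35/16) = t - 5/4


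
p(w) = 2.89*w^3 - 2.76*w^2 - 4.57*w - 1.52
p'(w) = 8.67*w^2 - 5.52*w - 4.57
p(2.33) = 9.40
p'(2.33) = 29.64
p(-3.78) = -179.77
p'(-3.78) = 140.18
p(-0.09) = -1.13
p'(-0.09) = -4.00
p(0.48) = -4.03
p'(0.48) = -5.22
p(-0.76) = -0.91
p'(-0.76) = 4.63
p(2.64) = 20.35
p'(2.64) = 41.28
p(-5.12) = -438.36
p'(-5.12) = 250.97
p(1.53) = -4.62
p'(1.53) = 7.28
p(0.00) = -1.52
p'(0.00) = -4.57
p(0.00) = -1.52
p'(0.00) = -4.57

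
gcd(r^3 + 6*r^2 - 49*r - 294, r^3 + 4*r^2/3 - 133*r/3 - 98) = r^2 - r - 42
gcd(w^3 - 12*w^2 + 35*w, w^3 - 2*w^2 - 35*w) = w^2 - 7*w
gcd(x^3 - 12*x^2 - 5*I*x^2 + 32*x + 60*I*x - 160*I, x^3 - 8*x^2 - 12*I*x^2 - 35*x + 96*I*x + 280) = x^2 + x*(-8 - 5*I) + 40*I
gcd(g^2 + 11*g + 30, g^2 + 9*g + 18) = g + 6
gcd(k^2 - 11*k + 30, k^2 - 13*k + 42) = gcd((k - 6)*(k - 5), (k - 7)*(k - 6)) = k - 6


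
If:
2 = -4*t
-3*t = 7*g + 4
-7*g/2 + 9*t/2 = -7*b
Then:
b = 1/7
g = -5/14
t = -1/2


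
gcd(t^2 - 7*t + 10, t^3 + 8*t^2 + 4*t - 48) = t - 2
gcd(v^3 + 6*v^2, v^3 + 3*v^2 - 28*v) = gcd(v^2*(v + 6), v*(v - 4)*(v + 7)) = v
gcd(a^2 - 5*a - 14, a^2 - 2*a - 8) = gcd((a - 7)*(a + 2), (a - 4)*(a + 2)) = a + 2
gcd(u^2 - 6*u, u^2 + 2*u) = u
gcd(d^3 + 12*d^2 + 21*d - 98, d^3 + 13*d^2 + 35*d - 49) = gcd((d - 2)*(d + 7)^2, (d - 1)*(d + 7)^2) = d^2 + 14*d + 49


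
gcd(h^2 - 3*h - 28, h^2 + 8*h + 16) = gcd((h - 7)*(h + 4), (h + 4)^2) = h + 4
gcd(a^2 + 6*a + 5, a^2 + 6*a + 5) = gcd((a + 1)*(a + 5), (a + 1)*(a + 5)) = a^2 + 6*a + 5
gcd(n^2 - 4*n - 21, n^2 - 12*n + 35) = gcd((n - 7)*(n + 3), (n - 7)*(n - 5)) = n - 7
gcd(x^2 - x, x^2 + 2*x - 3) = x - 1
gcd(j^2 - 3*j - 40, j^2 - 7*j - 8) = j - 8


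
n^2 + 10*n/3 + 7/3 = (n + 1)*(n + 7/3)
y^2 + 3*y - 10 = (y - 2)*(y + 5)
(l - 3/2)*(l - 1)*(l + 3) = l^3 + l^2/2 - 6*l + 9/2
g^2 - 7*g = g*(g - 7)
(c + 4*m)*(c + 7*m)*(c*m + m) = c^3*m + 11*c^2*m^2 + c^2*m + 28*c*m^3 + 11*c*m^2 + 28*m^3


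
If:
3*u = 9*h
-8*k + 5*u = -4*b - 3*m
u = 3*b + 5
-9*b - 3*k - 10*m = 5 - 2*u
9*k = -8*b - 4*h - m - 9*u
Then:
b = -20845/15057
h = 4250/15057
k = 2440/15057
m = 1450/1673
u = 4250/5019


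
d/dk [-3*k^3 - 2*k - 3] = -9*k^2 - 2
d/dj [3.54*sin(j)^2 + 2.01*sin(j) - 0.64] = (7.08*sin(j) + 2.01)*cos(j)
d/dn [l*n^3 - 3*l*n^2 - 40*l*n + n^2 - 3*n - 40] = 3*l*n^2 - 6*l*n - 40*l + 2*n - 3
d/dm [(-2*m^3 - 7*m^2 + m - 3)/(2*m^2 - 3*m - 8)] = (-4*m^4 + 12*m^3 + 67*m^2 + 124*m - 17)/(4*m^4 - 12*m^3 - 23*m^2 + 48*m + 64)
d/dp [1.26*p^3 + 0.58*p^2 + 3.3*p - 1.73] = 3.78*p^2 + 1.16*p + 3.3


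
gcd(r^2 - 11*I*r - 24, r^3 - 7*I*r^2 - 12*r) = r - 3*I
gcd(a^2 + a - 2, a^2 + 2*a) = a + 2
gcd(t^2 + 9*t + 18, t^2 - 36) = t + 6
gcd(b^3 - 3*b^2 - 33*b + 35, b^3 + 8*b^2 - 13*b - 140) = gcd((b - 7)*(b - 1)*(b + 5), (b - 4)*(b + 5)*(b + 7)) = b + 5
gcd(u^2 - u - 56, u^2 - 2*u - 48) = u - 8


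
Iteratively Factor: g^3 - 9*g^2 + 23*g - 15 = (g - 5)*(g^2 - 4*g + 3) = (g - 5)*(g - 1)*(g - 3)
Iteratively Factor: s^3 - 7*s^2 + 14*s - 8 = (s - 4)*(s^2 - 3*s + 2) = (s - 4)*(s - 2)*(s - 1)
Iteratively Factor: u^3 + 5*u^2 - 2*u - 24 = (u - 2)*(u^2 + 7*u + 12) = (u - 2)*(u + 3)*(u + 4)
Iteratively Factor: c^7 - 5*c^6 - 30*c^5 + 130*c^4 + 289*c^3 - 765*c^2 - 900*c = (c + 3)*(c^6 - 8*c^5 - 6*c^4 + 148*c^3 - 155*c^2 - 300*c) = (c - 5)*(c + 3)*(c^5 - 3*c^4 - 21*c^3 + 43*c^2 + 60*c) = (c - 5)*(c + 3)*(c + 4)*(c^4 - 7*c^3 + 7*c^2 + 15*c) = c*(c - 5)*(c + 3)*(c + 4)*(c^3 - 7*c^2 + 7*c + 15) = c*(c - 5)*(c + 1)*(c + 3)*(c + 4)*(c^2 - 8*c + 15) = c*(c - 5)*(c - 3)*(c + 1)*(c + 3)*(c + 4)*(c - 5)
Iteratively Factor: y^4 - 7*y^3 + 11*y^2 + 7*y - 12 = (y + 1)*(y^3 - 8*y^2 + 19*y - 12) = (y - 3)*(y + 1)*(y^2 - 5*y + 4) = (y - 3)*(y - 1)*(y + 1)*(y - 4)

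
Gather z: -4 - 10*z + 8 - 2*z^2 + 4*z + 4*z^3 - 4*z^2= 4*z^3 - 6*z^2 - 6*z + 4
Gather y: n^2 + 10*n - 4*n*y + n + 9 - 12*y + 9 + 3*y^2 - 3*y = n^2 + 11*n + 3*y^2 + y*(-4*n - 15) + 18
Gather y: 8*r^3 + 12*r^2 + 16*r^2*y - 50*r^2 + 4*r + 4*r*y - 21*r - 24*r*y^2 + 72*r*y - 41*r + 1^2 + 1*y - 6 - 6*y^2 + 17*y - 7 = 8*r^3 - 38*r^2 - 58*r + y^2*(-24*r - 6) + y*(16*r^2 + 76*r + 18) - 12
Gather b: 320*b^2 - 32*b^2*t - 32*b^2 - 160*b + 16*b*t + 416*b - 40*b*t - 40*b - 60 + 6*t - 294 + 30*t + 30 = b^2*(288 - 32*t) + b*(216 - 24*t) + 36*t - 324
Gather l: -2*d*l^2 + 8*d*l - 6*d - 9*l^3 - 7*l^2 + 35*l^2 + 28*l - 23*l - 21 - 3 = -6*d - 9*l^3 + l^2*(28 - 2*d) + l*(8*d + 5) - 24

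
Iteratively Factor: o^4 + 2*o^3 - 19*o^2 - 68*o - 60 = (o + 3)*(o^3 - o^2 - 16*o - 20) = (o + 2)*(o + 3)*(o^2 - 3*o - 10) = (o - 5)*(o + 2)*(o + 3)*(o + 2)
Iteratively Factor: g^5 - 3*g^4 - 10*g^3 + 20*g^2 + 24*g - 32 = (g + 2)*(g^4 - 5*g^3 + 20*g - 16) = (g - 2)*(g + 2)*(g^3 - 3*g^2 - 6*g + 8) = (g - 4)*(g - 2)*(g + 2)*(g^2 + g - 2) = (g - 4)*(g - 2)*(g + 2)^2*(g - 1)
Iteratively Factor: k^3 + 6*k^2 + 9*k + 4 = (k + 1)*(k^2 + 5*k + 4) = (k + 1)^2*(k + 4)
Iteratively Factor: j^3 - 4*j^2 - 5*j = (j)*(j^2 - 4*j - 5) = j*(j - 5)*(j + 1)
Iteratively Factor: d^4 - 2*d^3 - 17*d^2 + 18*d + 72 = (d - 4)*(d^3 + 2*d^2 - 9*d - 18) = (d - 4)*(d + 2)*(d^2 - 9) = (d - 4)*(d + 2)*(d + 3)*(d - 3)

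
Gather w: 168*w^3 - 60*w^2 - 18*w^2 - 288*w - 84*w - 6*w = 168*w^3 - 78*w^2 - 378*w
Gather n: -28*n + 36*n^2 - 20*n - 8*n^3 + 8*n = -8*n^3 + 36*n^2 - 40*n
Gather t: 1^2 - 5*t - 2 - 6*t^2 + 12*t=-6*t^2 + 7*t - 1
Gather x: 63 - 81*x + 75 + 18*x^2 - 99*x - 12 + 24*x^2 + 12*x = 42*x^2 - 168*x + 126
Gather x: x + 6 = x + 6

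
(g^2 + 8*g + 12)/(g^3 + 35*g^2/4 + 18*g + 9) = 4/(4*g + 3)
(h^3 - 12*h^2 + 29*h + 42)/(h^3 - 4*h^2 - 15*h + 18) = (h^2 - 6*h - 7)/(h^2 + 2*h - 3)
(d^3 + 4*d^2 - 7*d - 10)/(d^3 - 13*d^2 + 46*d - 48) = (d^2 + 6*d + 5)/(d^2 - 11*d + 24)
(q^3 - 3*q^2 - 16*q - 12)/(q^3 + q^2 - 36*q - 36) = (q + 2)/(q + 6)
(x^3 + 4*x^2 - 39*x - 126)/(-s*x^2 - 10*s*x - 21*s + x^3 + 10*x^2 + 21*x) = (x - 6)/(-s + x)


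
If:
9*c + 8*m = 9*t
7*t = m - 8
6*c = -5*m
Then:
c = -120/11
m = 144/11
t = 8/11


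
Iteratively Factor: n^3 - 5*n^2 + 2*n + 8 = (n + 1)*(n^2 - 6*n + 8) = (n - 4)*(n + 1)*(n - 2)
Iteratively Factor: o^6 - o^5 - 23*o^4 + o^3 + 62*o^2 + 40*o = (o + 4)*(o^5 - 5*o^4 - 3*o^3 + 13*o^2 + 10*o) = (o - 2)*(o + 4)*(o^4 - 3*o^3 - 9*o^2 - 5*o) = o*(o - 2)*(o + 4)*(o^3 - 3*o^2 - 9*o - 5) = o*(o - 2)*(o + 1)*(o + 4)*(o^2 - 4*o - 5) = o*(o - 5)*(o - 2)*(o + 1)*(o + 4)*(o + 1)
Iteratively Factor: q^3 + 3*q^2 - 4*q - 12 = (q + 3)*(q^2 - 4) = (q - 2)*(q + 3)*(q + 2)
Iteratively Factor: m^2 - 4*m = (m)*(m - 4)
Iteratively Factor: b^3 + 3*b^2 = (b)*(b^2 + 3*b) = b^2*(b + 3)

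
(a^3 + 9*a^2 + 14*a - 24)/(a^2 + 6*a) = a + 3 - 4/a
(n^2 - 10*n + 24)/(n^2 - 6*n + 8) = (n - 6)/(n - 2)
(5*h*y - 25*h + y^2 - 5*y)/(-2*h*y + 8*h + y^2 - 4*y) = (-5*h*y + 25*h - y^2 + 5*y)/(2*h*y - 8*h - y^2 + 4*y)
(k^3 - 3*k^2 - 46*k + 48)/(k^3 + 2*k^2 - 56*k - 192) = (k - 1)/(k + 4)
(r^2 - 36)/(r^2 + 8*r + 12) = (r - 6)/(r + 2)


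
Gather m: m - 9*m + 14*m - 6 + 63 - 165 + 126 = 6*m + 18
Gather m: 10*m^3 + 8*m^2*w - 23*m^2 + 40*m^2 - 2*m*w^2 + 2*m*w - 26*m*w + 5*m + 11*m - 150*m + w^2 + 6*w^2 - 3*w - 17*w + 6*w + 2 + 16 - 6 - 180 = 10*m^3 + m^2*(8*w + 17) + m*(-2*w^2 - 24*w - 134) + 7*w^2 - 14*w - 168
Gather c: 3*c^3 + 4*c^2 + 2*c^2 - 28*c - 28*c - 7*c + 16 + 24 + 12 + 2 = 3*c^3 + 6*c^2 - 63*c + 54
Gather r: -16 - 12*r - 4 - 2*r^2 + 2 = -2*r^2 - 12*r - 18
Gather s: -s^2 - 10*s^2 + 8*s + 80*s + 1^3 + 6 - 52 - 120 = -11*s^2 + 88*s - 165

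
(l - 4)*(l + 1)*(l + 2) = l^3 - l^2 - 10*l - 8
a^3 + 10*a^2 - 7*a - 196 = (a - 4)*(a + 7)^2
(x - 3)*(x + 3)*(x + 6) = x^3 + 6*x^2 - 9*x - 54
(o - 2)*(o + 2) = o^2 - 4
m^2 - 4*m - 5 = (m - 5)*(m + 1)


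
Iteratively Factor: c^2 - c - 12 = (c - 4)*(c + 3)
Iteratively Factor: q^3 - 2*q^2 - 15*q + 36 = (q + 4)*(q^2 - 6*q + 9) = (q - 3)*(q + 4)*(q - 3)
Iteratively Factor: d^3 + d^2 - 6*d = (d)*(d^2 + d - 6) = d*(d - 2)*(d + 3)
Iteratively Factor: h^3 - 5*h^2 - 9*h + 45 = (h - 5)*(h^2 - 9) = (h - 5)*(h + 3)*(h - 3)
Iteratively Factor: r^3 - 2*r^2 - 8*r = (r + 2)*(r^2 - 4*r) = r*(r + 2)*(r - 4)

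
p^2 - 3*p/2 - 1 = (p - 2)*(p + 1/2)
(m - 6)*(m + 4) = m^2 - 2*m - 24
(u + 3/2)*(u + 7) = u^2 + 17*u/2 + 21/2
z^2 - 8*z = z*(z - 8)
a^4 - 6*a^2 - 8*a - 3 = (a - 3)*(a + 1)^3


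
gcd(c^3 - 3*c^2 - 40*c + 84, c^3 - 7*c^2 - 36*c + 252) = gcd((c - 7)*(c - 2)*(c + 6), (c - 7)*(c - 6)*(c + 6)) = c^2 - c - 42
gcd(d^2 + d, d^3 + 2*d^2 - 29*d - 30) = d + 1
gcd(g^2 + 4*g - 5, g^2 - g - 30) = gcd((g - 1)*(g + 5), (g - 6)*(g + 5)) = g + 5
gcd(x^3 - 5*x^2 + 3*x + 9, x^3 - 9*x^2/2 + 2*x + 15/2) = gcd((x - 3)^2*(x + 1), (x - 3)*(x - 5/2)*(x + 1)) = x^2 - 2*x - 3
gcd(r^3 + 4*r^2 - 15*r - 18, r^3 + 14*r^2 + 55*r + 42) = r^2 + 7*r + 6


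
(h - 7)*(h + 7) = h^2 - 49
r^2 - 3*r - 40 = (r - 8)*(r + 5)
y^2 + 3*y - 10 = (y - 2)*(y + 5)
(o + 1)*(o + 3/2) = o^2 + 5*o/2 + 3/2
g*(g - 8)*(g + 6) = g^3 - 2*g^2 - 48*g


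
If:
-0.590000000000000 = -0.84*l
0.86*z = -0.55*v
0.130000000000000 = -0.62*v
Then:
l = 0.70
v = -0.21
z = 0.13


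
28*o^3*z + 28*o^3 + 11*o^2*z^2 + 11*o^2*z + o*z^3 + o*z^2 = (4*o + z)*(7*o + z)*(o*z + o)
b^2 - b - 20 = (b - 5)*(b + 4)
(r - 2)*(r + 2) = r^2 - 4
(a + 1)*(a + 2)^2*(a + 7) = a^4 + 12*a^3 + 43*a^2 + 60*a + 28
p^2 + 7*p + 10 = (p + 2)*(p + 5)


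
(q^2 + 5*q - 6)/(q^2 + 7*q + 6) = (q - 1)/(q + 1)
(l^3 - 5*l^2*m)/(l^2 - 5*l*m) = l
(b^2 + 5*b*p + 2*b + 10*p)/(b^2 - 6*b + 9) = (b^2 + 5*b*p + 2*b + 10*p)/(b^2 - 6*b + 9)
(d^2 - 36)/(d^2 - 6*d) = (d + 6)/d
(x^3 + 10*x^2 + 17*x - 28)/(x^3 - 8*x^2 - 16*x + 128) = (x^2 + 6*x - 7)/(x^2 - 12*x + 32)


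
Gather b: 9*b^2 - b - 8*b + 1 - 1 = 9*b^2 - 9*b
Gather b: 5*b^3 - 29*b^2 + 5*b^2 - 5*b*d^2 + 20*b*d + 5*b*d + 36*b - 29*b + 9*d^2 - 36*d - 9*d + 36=5*b^3 - 24*b^2 + b*(-5*d^2 + 25*d + 7) + 9*d^2 - 45*d + 36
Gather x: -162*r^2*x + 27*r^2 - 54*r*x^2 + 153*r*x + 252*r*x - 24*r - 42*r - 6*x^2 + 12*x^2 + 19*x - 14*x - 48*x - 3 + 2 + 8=27*r^2 - 66*r + x^2*(6 - 54*r) + x*(-162*r^2 + 405*r - 43) + 7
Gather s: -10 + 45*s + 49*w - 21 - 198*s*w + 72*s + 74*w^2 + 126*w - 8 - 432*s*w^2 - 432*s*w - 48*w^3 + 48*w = s*(-432*w^2 - 630*w + 117) - 48*w^3 + 74*w^2 + 223*w - 39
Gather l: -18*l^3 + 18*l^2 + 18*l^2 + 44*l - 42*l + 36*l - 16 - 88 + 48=-18*l^3 + 36*l^2 + 38*l - 56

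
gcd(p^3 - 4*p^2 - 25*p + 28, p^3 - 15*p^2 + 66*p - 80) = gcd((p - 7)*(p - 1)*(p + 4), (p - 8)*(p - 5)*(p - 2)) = 1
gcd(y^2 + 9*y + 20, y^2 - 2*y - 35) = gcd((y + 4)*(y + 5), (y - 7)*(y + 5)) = y + 5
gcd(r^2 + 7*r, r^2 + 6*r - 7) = r + 7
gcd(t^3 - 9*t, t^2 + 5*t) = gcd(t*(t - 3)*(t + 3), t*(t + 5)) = t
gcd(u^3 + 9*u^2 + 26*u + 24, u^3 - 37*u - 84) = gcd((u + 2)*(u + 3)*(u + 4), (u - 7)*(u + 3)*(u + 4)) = u^2 + 7*u + 12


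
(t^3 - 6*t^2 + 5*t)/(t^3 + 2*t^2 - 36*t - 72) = t*(t^2 - 6*t + 5)/(t^3 + 2*t^2 - 36*t - 72)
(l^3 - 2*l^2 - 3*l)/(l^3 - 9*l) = (l + 1)/(l + 3)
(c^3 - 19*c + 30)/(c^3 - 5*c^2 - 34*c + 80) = (c - 3)/(c - 8)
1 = 1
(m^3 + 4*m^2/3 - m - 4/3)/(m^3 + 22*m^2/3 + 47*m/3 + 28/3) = (3*m^2 + m - 4)/(3*m^2 + 19*m + 28)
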